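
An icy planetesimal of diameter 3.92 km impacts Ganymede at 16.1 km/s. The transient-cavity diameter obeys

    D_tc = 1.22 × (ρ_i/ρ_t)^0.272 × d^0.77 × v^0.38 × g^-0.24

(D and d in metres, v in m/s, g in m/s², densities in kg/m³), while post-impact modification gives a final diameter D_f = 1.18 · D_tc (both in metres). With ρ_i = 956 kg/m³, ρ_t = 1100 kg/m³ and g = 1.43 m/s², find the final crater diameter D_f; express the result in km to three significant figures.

In SI: d = 3920 m, v = 16100 m/s.
(ρ_i/ρ_t)^0.272 = (956/1100)^0.272 = 0.9626
d^0.77 = 3920^0.77 = 584.6
v^0.38 = 16100^0.38 = 39.68
g^-0.24 = 1.43^-0.24 = 0.9177
D_tc = 1.22 × 0.9626 × 584.6 × 39.68 × 0.9177 = 25000 m
D_f = 1.18 × 25000 = 29500 m
     = 29.50 km

D_f ≈ 29.5 km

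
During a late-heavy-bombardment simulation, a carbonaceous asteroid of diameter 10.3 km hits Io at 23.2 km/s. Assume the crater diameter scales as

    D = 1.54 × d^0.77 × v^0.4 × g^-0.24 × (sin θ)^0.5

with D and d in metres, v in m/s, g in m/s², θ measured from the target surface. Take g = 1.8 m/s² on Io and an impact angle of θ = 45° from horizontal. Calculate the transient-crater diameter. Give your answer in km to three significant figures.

In SI units: d = 10300 m, v = 23200 m/s.
d^0.77 = 10300^0.77 = 1230
v^0.4 = 23200^0.4 = 55.74
g^-0.24 = 1.8^-0.24 = 0.8684
(sin 45°)^0.5 = 0.7071^0.5 = 0.8409
D = 1.54 × 1230 × 55.74 × 0.8684 × 0.8409 = 77100 m
   = 77.10 km

D ≈ 77.1 km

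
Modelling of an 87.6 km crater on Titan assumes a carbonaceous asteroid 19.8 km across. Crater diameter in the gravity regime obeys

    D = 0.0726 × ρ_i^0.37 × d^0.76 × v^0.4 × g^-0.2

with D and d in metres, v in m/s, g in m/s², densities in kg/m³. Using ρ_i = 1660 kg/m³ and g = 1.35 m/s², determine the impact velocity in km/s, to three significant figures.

v ≈ 13.4 km/s

Rearranging for v: v = [D / (0.0726 · 1660^0.37 · 19800^0.76 · 1.35^-0.2)]^(1/0.4).
D = 87600 m.
1660^0.37 = 15.54
19800^0.76 = 1843
1.35^-0.2 = 0.9417
Denominator = 0.0726 × 15.54 × 1843 × 0.9417 = 1958
D / 1958 = 87600 / 1958 = 44.74
v = 44.74^(1/0.4) = 44.74^2.5 = 13389 m/s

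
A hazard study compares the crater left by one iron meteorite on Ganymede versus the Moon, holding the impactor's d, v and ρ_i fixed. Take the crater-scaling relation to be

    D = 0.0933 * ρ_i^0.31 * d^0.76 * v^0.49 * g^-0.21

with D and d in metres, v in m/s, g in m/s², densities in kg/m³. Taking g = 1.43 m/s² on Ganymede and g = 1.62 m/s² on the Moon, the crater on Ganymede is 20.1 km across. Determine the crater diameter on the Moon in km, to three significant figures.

D ≈ 19.6 km

All impactor-dependent factors cancel in the ratio, leaving D_Moon/D_Ganymede = (g_Moon/g_Ganymede)^-0.21.
(1.62/1.43)^-0.21 = 1.133^-0.21 = 0.9741
D_Moon = 0.9741 × 20.1 km = 19.6 km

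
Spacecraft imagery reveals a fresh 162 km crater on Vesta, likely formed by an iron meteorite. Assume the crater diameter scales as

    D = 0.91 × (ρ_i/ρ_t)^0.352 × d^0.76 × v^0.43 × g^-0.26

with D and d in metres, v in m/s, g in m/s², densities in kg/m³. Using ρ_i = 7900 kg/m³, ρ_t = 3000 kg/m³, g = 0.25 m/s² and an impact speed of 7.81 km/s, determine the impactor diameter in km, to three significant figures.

Rearranging for d: d = [D / (0.91 · (7900/3000)^0.352 · 7810^0.43 · 0.25^-0.26)]^(1/0.76).
D = 162000 m.
(7900/3000)^0.352 = 1.406
7810^0.43 = 47.19
0.25^-0.26 = 1.434
Denominator = 0.91 × 1.406 × 47.19 × 1.434 = 86.58
D / 86.58 = 162000 / 86.58 = 1871
d = 1871^(1/0.76) = 1871^1.3158 = 20202 m

d ≈ 20.2 km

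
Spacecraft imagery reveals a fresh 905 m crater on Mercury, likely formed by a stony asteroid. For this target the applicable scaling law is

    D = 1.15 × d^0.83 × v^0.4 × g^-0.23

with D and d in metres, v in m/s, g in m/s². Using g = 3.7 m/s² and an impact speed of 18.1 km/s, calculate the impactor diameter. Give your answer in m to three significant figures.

Rearranging for d: d = [D / (1.15 · 18100^0.4 · 3.7^-0.23)]^(1/0.83).
18100^0.4 = 50.47
3.7^-0.23 = 0.7401
Denominator = 1.15 × 50.47 × 0.7401 = 42.96
D / 42.96 = 905 / 42.96 = 21.07
d = 21.07^(1/0.83) = 21.07^1.2048 = 39.33 m

d ≈ 39.3 m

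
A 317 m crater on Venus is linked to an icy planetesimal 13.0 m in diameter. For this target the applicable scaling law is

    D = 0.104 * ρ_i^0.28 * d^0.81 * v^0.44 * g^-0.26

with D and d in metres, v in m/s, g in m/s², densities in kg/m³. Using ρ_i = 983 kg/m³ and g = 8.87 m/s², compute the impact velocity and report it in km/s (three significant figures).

v ≈ 33.4 km/s

Rearranging for v: v = [D / (0.104 · 983^0.28 · 13^0.81 · 8.87^-0.26)]^(1/0.44).
983^0.28 = 6.885
13^0.81 = 7.985
8.87^-0.26 = 0.5669
Denominator = 0.104 × 6.885 × 7.985 × 0.5669 = 3.241
D / 3.241 = 317 / 3.241 = 97.81
v = 97.81^(1/0.44) = 97.81^2.2727 = 33384 m/s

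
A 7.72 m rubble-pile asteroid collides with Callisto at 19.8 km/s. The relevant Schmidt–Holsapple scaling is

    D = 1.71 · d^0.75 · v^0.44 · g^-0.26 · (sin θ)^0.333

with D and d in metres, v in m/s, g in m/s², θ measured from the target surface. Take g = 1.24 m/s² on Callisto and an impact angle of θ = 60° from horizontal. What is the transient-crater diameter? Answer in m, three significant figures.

D ≈ 555 m

In SI units: v = 19800 m/s.
d^0.75 = 7.72^0.75 = 4.631
v^0.44 = 19800^0.44 = 77.72
g^-0.26 = 1.24^-0.26 = 0.9456
(sin 60°)^0.333 = 0.8660^0.333 = 0.9532
D = 1.71 × 4.631 × 77.72 × 0.9456 × 0.9532 = 554.7 m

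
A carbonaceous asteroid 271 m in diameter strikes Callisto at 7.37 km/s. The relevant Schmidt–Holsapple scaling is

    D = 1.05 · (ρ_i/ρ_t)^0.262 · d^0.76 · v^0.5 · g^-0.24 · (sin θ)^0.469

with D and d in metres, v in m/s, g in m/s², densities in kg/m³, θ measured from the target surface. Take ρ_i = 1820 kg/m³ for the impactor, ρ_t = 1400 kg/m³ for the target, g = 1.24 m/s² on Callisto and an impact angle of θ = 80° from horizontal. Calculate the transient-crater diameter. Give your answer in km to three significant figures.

D ≈ 6.43 km

In SI units: v = 7370 m/s.
(ρ_i/ρ_t)^0.262 = (1820/1400)^0.262 = 1.071
d^0.76 = 271^0.76 = 70.64
v^0.5 = 7370^0.5 = 85.85
g^-0.24 = 1.24^-0.24 = 0.9497
(sin 80°)^0.469 = 0.9848^0.469 = 0.9928
D = 1.05 × 1.071 × 70.64 × 85.85 × 0.9497 × 0.9928 = 6430 m
   = 6.430 km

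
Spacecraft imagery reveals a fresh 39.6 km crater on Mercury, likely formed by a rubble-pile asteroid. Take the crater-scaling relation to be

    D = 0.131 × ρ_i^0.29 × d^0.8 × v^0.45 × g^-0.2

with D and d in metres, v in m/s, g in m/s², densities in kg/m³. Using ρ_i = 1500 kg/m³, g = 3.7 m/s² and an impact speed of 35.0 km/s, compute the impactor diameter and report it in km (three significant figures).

d ≈ 1.93 km

Rearranging for d: d = [D / (0.131 · 1500^0.29 · 35000^0.45 · 3.7^-0.2)]^(1/0.8).
D = 39600 m.
1500^0.29 = 8.338
35000^0.45 = 110.9
3.7^-0.2 = 0.7698
Denominator = 0.131 × 8.338 × 110.9 × 0.7698 = 93.25
D / 93.25 = 39600 / 93.25 = 424.7
d = 424.7^(1/0.8) = 424.7^1.25 = 1928 m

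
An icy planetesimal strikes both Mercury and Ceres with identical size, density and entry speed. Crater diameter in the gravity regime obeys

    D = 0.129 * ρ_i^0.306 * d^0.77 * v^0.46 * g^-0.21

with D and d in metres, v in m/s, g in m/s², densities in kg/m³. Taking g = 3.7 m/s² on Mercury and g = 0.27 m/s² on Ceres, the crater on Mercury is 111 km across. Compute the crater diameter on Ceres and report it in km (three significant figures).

All impactor-dependent factors cancel in the ratio, leaving D_Ceres/D_Mercury = (g_Ceres/g_Mercury)^-0.21.
(0.27/3.7)^-0.21 = 0.07297^-0.21 = 1.733
D_Ceres = 1.733 × 111 km = 192 km

D ≈ 192 km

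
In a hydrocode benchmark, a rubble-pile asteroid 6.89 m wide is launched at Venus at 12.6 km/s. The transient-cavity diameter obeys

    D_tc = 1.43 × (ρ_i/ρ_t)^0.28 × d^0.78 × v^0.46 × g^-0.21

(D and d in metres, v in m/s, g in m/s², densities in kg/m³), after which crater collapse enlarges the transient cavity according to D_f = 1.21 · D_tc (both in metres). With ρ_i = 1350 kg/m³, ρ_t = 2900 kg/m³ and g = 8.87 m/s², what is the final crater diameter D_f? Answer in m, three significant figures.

v = 12600 m/s.
(ρ_i/ρ_t)^0.28 = (1350/2900)^0.28 = 0.8073
d^0.78 = 6.89^0.78 = 4.506
v^0.46 = 12600^0.46 = 76.94
g^-0.21 = 8.87^-0.21 = 0.6323
D_tc = 1.43 × 0.8073 × 4.506 × 76.94 × 0.6323 = 253.1 m
D_f = 1.21 × 253.1 = 306.3 m

D_f ≈ 306 m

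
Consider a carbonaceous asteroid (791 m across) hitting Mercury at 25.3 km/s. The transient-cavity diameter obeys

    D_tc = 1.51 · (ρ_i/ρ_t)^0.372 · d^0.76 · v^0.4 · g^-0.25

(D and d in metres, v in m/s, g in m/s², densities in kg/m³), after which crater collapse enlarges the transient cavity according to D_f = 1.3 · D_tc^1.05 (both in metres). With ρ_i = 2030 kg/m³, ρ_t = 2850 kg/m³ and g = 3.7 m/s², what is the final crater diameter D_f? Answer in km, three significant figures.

D_f ≈ 18.1 km

v = 25300 m/s.
(ρ_i/ρ_t)^0.372 = (2030/2850)^0.372 = 0.8814
d^0.76 = 791^0.76 = 159.4
v^0.4 = 25300^0.4 = 57.71
g^-0.25 = 3.7^-0.25 = 0.7210
D_tc = 1.51 × 0.8814 × 159.4 × 57.71 × 0.7210 = 8827 m
D_f = 1.3 × (8827)^1.05 = 18074 m
     = 18.07 km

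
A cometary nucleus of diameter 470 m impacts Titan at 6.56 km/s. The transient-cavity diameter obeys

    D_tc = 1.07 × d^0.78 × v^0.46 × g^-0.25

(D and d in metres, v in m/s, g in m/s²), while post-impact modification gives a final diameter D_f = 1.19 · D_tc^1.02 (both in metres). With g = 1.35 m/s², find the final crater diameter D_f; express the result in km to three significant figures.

D_f ≈ 9.75 km

v = 6560 m/s.
d^0.78 = 470^0.78 = 121.4
v^0.46 = 6560^0.46 = 56.99
g^-0.25 = 1.35^-0.25 = 0.9277
D_tc = 1.07 × 121.4 × 56.99 × 0.9277 = 6868 m
D_f = 1.19 × (6868)^1.02 = 9752 m
     = 9.752 km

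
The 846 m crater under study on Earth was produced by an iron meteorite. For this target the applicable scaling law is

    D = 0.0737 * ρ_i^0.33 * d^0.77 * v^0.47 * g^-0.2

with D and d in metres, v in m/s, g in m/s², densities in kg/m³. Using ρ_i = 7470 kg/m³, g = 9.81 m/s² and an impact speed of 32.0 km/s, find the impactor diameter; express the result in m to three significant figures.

d ≈ 13.2 m

Rearranging for d: d = [D / (0.0737 · 7470^0.33 · 32000^0.47 · 9.81^-0.2)]^(1/0.77).
7470^0.33 = 18.98
32000^0.47 = 131.0
9.81^-0.2 = 0.6334
Denominator = 0.0737 × 18.98 × 131.0 × 0.6334 = 116.1
D / 116.1 = 846 / 116.1 = 7.287
d = 7.287^(1/0.77) = 7.287^1.2987 = 13.19 m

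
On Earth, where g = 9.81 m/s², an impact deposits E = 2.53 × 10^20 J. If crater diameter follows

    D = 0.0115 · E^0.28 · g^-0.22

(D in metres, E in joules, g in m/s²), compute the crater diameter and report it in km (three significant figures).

E^0.28 = (2.53 × 10^20)^0.28 = 5.163 × 10^5
g^-0.22 = 9.81^-0.22 = 0.6051
D = 0.0115 × 5.163 × 10^5 × 0.6051 = 3593 m
   = 3.593 km

D ≈ 3.59 km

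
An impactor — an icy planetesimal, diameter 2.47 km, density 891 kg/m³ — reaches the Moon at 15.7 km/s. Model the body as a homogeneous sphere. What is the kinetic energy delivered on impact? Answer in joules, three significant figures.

E ≈ 8.66 × 10^20 J

d = 2470 m; v = 15700 m/s.
Mass m = (π/6) ρ d³ = (π/6) × 891 × (2470)³ = 7.030 × 10^12 kg
E = ½ m v² = 0.5 × 7.030 × 10^12 × (15700)² = 8.664 × 10^20 J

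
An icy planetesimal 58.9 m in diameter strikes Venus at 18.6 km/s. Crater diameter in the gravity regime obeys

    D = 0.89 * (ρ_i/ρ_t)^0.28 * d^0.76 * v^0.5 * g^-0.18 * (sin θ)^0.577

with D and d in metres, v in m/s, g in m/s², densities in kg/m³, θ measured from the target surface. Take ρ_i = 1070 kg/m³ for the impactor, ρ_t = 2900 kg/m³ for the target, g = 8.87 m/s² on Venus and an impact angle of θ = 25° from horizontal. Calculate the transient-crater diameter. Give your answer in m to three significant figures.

In SI units: v = 18600 m/s.
(ρ_i/ρ_t)^0.28 = (1070/2900)^0.28 = 0.7564
d^0.76 = 58.9^0.76 = 22.15
v^0.5 = 18600^0.5 = 136.4
g^-0.18 = 8.87^-0.18 = 0.6751
(sin 25°)^0.577 = 0.4226^0.577 = 0.6084
D = 0.89 × 0.7564 × 22.15 × 136.4 × 0.6751 × 0.6084 = 835.4 m

D ≈ 835 m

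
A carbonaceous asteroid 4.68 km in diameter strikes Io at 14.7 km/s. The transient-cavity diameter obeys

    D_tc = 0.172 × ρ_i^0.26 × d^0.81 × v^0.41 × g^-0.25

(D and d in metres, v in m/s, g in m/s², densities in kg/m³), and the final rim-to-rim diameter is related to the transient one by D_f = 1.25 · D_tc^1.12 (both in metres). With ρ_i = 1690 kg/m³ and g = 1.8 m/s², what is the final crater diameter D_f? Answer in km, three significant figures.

D_f ≈ 225 km

In SI: d = 4680 m, v = 14700 m/s.
ρ_i^0.26 = 1690^0.26 = 6.906
d^0.81 = 4680^0.81 = 939.5
v^0.41 = 14700^0.41 = 51.12
g^-0.25 = 1.8^-0.25 = 0.8633
D_tc = 0.172 × 6.906 × 939.5 × 51.12 × 0.8633 = 49250 m
D_f = 1.25 × (49250)^1.12 = 2.251 × 10^5 m
     = 225.1 km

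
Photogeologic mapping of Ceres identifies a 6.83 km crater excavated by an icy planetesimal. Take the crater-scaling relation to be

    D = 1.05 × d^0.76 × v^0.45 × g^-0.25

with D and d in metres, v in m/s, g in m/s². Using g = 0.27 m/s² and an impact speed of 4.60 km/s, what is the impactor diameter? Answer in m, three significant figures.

d ≈ 459 m

Rearranging for d: d = [D / (1.05 · 4600^0.45 · 0.27^-0.25)]^(1/0.76).
D = 6830 m.
4600^0.45 = 44.49
0.27^-0.25 = 1.387
Denominator = 1.05 × 44.49 × 1.387 = 64.79
D / 64.79 = 6830 / 64.79 = 105.4
d = 105.4^(1/0.76) = 105.4^1.3158 = 458.8 m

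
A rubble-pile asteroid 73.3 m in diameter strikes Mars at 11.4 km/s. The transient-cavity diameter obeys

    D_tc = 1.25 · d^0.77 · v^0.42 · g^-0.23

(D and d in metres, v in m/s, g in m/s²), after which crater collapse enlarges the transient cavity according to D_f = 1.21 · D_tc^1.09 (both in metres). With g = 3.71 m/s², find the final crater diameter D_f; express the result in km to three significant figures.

D_f ≈ 2.94 km

v = 11400 m/s.
d^0.77 = 73.3^0.77 = 27.30
v^0.42 = 11400^0.42 = 50.57
g^-0.23 = 3.71^-0.23 = 0.7397
D_tc = 1.25 × 27.30 × 50.57 × 0.7397 = 1277 m
D_f = 1.21 × (1277)^1.09 = 2941 m
     = 2.941 km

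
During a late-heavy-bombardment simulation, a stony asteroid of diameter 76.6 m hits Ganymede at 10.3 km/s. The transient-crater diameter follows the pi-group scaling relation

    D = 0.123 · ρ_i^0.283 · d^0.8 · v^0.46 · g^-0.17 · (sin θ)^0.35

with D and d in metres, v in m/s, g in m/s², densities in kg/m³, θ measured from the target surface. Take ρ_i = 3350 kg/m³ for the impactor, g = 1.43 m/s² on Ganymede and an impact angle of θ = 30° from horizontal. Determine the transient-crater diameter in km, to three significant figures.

D ≈ 2.04 km

In SI units: v = 10300 m/s.
ρ_i^0.283 = 3350^0.283 = 9.945
d^0.8 = 76.6^0.8 = 32.16
v^0.46 = 10300^0.46 = 70.13
g^-0.17 = 1.43^-0.17 = 0.9410
(sin 30°)^0.35 = 0.5000^0.35 = 0.7846
D = 0.123 × 9.945 × 32.16 × 70.13 × 0.9410 × 0.7846 = 2037 m
   = 2.037 km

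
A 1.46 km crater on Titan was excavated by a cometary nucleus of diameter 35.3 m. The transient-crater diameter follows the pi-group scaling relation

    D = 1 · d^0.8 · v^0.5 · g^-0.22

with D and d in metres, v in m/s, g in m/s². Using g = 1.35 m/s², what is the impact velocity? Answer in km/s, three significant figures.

Rearranging for v: v = [D / (1 · 35.3^0.8 · 1.35^-0.22)]^(1/0.5).
D = 1460 m.
35.3^0.8 = 17.31
1.35^-0.22 = 0.9361
Denominator = 1 × 17.31 × 0.9361 = 16.20
D / 16.20 = 1460 / 16.20 = 90.12
v = 90.12^(1/0.5) = 90.12^2 = 8122 m/s

v ≈ 8.12 km/s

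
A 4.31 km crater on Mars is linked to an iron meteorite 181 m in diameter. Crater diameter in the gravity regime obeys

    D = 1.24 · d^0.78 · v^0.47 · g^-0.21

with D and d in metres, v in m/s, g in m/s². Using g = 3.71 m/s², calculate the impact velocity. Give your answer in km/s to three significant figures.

v ≈ 11.0 km/s

Rearranging for v: v = [D / (1.24 · 181^0.78 · 3.71^-0.21)]^(1/0.47).
D = 4310 m.
181^0.78 = 57.68
3.71^-0.21 = 0.7593
Denominator = 1.24 × 57.68 × 0.7593 = 54.31
D / 54.31 = 4310 / 54.31 = 79.36
v = 79.36^(1/0.47) = 79.36^2.1277 = 11010 m/s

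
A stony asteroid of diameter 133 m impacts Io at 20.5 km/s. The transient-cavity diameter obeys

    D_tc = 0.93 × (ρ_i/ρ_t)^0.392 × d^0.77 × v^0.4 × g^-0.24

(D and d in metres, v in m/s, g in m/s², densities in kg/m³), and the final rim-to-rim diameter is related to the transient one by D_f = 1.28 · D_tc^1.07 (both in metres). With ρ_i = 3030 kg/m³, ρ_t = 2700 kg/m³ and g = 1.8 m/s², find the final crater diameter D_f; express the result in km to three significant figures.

D_f ≈ 4.21 km

v = 20500 m/s.
(ρ_i/ρ_t)^0.392 = (3030/2700)^0.392 = 1.046
d^0.77 = 133^0.77 = 43.19
v^0.4 = 20500^0.4 = 53.05
g^-0.24 = 1.8^-0.24 = 0.8684
D_tc = 0.93 × 1.046 × 43.19 × 53.05 × 0.8684 = 1936 m
D_f = 1.28 × (1936)^1.07 = 4209 m
     = 4.209 km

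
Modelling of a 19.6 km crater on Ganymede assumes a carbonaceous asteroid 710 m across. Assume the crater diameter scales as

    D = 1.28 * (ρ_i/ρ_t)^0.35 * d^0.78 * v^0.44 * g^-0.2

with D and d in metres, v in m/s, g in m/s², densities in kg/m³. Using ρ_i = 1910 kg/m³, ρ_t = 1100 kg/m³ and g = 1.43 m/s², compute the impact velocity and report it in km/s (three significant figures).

v ≈ 21.7 km/s

Rearranging for v: v = [D / (1.28 · (1910/1100)^0.35 · 710^0.78 · 1.43^-0.2)]^(1/0.44).
D = 19600 m.
(1910/1100)^0.35 = 1.213
710^0.78 = 167.5
1.43^-0.2 = 0.9310
Denominator = 1.28 × 1.213 × 167.5 × 0.9310 = 242.1
D / 242.1 = 19600 / 242.1 = 80.96
v = 80.96^(1/0.44) = 80.96^2.2727 = 21723 m/s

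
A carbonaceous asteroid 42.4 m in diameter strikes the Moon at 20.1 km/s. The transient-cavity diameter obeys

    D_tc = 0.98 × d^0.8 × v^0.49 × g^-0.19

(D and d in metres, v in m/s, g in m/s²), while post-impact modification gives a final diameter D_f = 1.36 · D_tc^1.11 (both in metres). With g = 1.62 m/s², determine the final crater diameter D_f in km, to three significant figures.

v = 20100 m/s.
d^0.8 = 42.4^0.8 = 20.04
v^0.49 = 20100^0.49 = 128.4
g^-0.19 = 1.62^-0.19 = 0.9124
D_tc = 0.98 × 20.04 × 128.4 × 0.9124 = 2301 m
D_f = 1.36 × (2301)^1.11 = 7333 m
     = 7.333 km

D_f ≈ 7.33 km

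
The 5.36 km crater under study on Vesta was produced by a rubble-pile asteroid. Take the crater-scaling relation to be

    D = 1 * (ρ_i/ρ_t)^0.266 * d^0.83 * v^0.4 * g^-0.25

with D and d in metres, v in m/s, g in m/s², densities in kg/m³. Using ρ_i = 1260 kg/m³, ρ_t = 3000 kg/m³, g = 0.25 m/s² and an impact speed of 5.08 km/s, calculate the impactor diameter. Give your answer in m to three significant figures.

d ≈ 443 m

Rearranging for d: d = [D / (1 · (1260/3000)^0.266 · 5080^0.4 · 0.25^-0.25)]^(1/0.83).
D = 5360 m.
(1260/3000)^0.266 = 0.7939
5080^0.4 = 30.36
0.25^-0.25 = 1.414
Denominator = 1 × 0.7939 × 30.36 × 1.414 = 34.08
D / 34.08 = 5360 / 34.08 = 157.3
d = 157.3^(1/0.83) = 157.3^1.2048 = 443.2 m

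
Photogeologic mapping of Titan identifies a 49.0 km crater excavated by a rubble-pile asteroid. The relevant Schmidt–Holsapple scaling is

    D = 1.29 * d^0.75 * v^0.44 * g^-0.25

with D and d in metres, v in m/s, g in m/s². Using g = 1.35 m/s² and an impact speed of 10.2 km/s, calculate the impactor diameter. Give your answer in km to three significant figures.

Rearranging for d: d = [D / (1.29 · 10200^0.44 · 1.35^-0.25)]^(1/0.75).
D = 49000 m.
10200^0.44 = 58.05
1.35^-0.25 = 0.9277
Denominator = 1.29 × 58.05 × 0.9277 = 69.47
D / 69.47 = 49000 / 69.47 = 705.3
d = 705.3^(1/0.75) = 705.3^1.3333 = 6277 m

d ≈ 6.28 km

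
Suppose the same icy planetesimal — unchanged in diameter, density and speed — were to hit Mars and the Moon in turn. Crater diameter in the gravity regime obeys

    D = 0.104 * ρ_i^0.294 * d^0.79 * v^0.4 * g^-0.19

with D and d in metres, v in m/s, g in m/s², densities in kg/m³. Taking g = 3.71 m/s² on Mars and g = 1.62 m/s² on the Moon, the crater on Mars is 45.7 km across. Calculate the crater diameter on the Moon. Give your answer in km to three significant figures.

All impactor-dependent factors cancel in the ratio, leaving D_Moon/D_Mars = (g_Moon/g_Mars)^-0.19.
(1.62/3.71)^-0.19 = 0.4367^-0.19 = 1.170
D_Moon = 1.170 × 45.7 km = 53.5 km

D ≈ 53.5 km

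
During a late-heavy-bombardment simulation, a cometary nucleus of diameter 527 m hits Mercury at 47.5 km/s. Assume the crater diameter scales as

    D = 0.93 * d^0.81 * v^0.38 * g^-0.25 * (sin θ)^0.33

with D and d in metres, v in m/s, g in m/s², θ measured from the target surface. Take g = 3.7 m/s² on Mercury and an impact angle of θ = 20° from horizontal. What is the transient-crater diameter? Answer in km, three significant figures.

D ≈ 4.51 km

In SI units: v = 47500 m/s.
d^0.81 = 527^0.81 = 160.2
v^0.38 = 47500^0.38 = 59.86
g^-0.25 = 3.7^-0.25 = 0.7210
(sin 20°)^0.33 = 0.3420^0.33 = 0.7018
D = 0.93 × 160.2 × 59.86 × 0.7210 × 0.7018 = 4513 m
   = 4.513 km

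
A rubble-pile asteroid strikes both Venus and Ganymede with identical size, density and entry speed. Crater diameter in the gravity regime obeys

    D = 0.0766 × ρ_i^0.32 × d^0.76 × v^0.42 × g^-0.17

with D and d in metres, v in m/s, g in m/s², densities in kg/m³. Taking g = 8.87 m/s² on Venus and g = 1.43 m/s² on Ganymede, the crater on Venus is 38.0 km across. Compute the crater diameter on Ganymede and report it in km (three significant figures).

All impactor-dependent factors cancel in the ratio, leaving D_Ganymede/D_Venus = (g_Ganymede/g_Venus)^-0.17.
(1.43/8.87)^-0.17 = 0.1612^-0.17 = 1.364
D_Ganymede = 1.364 × 38.0 km = 51.8 km

D ≈ 51.8 km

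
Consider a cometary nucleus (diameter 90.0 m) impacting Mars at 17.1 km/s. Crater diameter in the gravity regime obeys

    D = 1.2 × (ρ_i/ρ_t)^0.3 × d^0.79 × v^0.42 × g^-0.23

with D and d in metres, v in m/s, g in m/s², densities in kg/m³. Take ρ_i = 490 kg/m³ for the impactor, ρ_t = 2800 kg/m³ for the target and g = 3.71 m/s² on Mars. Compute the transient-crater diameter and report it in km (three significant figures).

D ≈ 1.10 km

In SI units: v = 17100 m/s.
(ρ_i/ρ_t)^0.3 = (490/2800)^0.3 = 0.5928
d^0.79 = 90^0.79 = 34.98
v^0.42 = 17100^0.42 = 59.96
g^-0.23 = 3.71^-0.23 = 0.7397
D = 1.2 × 0.5928 × 34.98 × 59.96 × 0.7397 = 1104 m
   = 1.104 km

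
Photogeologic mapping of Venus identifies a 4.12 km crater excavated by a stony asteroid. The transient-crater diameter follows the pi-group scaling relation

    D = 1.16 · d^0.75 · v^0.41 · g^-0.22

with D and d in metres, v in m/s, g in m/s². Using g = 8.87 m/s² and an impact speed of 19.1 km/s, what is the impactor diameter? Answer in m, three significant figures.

Rearranging for d: d = [D / (1.16 · 19100^0.41 · 8.87^-0.22)]^(1/0.75).
D = 4120 m.
19100^0.41 = 56.91
8.87^-0.22 = 0.6187
Denominator = 1.16 × 56.91 × 0.6187 = 40.84
D / 40.84 = 4120 / 40.84 = 100.9
d = 100.9^(1/0.75) = 100.9^1.3333 = 469.7 m

d ≈ 470 m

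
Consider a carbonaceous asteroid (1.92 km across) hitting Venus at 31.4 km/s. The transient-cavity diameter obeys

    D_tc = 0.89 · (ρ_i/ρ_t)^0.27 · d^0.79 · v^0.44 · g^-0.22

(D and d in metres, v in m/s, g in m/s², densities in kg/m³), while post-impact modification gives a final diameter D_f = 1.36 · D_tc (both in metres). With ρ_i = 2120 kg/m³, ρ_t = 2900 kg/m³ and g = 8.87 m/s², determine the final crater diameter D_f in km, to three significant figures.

D_f ≈ 25.7 km

In SI: d = 1920 m, v = 31400 m/s.
(ρ_i/ρ_t)^0.27 = (2120/2900)^0.27 = 0.9189
d^0.79 = 1920^0.79 = 392.5
v^0.44 = 31400^0.44 = 95.20
g^-0.22 = 8.87^-0.22 = 0.6187
D_tc = 0.89 × 0.9189 × 392.5 × 95.20 × 0.6187 = 18910 m
D_f = 1.36 × 18910 = 25718 m
     = 25.72 km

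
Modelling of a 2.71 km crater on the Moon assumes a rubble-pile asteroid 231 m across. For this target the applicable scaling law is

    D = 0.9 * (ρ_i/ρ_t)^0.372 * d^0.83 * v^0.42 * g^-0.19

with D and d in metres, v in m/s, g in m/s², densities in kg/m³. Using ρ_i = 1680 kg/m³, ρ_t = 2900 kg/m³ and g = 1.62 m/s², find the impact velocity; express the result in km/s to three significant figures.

Rearranging for v: v = [D / (0.9 · (1680/2900)^0.372 · 231^0.83 · 1.62^-0.19)]^(1/0.42).
D = 2710 m.
(1680/2900)^0.372 = 0.8162
231^0.83 = 91.58
1.62^-0.19 = 0.9124
Denominator = 0.9 × 0.8162 × 91.58 × 0.9124 = 61.38
D / 61.38 = 2710 / 61.38 = 44.15
v = 44.15^(1/0.42) = 44.15^2.381 = 8252 m/s

v ≈ 8.25 km/s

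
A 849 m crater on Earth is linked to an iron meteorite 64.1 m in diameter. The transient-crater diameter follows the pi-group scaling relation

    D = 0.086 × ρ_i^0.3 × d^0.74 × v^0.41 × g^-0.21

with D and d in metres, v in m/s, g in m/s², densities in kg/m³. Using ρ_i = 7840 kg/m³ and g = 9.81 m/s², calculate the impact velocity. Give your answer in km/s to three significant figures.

Rearranging for v: v = [D / (0.086 · 7840^0.3 · 64.1^0.74 · 9.81^-0.21)]^(1/0.41).
7840^0.3 = 14.73
64.1^0.74 = 21.73
9.81^-0.21 = 0.6191
Denominator = 0.086 × 14.73 × 21.73 × 0.6191 = 17.04
D / 17.04 = 849 / 17.04 = 49.82
v = 49.82^(1/0.41) = 49.82^2.439 = 13803 m/s

v ≈ 13.8 km/s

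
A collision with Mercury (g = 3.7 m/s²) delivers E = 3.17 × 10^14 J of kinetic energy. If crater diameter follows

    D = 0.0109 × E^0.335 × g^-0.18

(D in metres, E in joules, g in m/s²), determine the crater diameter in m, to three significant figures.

E^0.335 = (3.17 × 10^14)^0.335 = 7.209 × 10^4
g^-0.18 = 3.7^-0.18 = 0.7902
D = 0.0109 × 7.209 × 10^4 × 0.7902 = 620.9 m

D ≈ 621 m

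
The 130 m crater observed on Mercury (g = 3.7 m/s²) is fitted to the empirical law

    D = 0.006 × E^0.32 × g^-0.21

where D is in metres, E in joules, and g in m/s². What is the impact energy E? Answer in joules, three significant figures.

E ≈ 8.36 × 10^13 J

Rearranging: E = [D / (0.006 · g^-0.21)]^(1/0.32).
g^-0.21 = 3.7^-0.21 = 0.7598
D / (0.006 × 0.7598) = 130 / (4.559 × 10^-3) = 2.852 × 10^4
E = (2.852 × 10^4)^3.125 = 8.363 × 10^13 J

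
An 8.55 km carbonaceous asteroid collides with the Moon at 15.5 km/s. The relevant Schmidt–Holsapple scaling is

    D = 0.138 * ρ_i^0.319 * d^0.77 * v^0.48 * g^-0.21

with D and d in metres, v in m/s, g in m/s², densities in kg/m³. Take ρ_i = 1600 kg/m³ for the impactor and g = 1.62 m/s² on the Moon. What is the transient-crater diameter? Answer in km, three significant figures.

In SI units: d = 8550 m, v = 15500 m/s.
ρ_i^0.319 = 1600^0.319 = 10.52
d^0.77 = 8550^0.77 = 1066
v^0.48 = 15500^0.48 = 102.7
g^-0.21 = 1.62^-0.21 = 0.9037
D = 0.138 × 10.52 × 1066 × 102.7 × 0.9037 = 1.436 × 10^5 m
   = 143.6 km

D ≈ 144 km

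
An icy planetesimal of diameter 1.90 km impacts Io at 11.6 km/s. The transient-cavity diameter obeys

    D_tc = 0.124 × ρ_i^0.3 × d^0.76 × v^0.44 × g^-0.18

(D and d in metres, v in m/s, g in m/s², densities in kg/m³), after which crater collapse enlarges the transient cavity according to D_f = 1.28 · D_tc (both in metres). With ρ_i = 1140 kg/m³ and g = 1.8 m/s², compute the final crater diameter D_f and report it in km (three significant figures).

In SI: d = 1900 m, v = 11600 m/s.
ρ_i^0.3 = 1140^0.3 = 8.262
d^0.76 = 1900^0.76 = 310.4
v^0.44 = 11600^0.44 = 61.43
g^-0.18 = 1.8^-0.18 = 0.8996
D_tc = 0.124 × 8.262 × 310.4 × 61.43 × 0.8996 = 17570 m
D_f = 1.28 × 17570 = 22490 m
     = 22.49 km

D_f ≈ 22.5 km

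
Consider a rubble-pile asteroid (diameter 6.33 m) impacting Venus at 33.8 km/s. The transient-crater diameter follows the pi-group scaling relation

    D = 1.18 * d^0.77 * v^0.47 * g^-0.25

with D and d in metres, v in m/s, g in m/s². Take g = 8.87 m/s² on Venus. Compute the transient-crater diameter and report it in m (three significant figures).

In SI units: v = 33800 m/s.
d^0.77 = 6.33^0.77 = 4.141
v^0.47 = 33800^0.47 = 134.5
g^-0.25 = 8.87^-0.25 = 0.5795
D = 1.18 × 4.141 × 134.5 × 0.5795 = 380.9 m

D ≈ 381 m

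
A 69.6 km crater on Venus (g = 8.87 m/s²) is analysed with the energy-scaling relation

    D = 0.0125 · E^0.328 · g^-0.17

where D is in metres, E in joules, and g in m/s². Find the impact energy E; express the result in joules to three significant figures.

E ≈ 1.14 × 10^21 J

Rearranging: E = [D / (0.0125 · g^-0.17)]^(1/0.328).
D = 69600 m.
g^-0.17 = 8.87^-0.17 = 0.6900
D / (0.0125 × 0.6900) = 69600 / (8.625 × 10^-3) = 8.070 × 10^6
E = (8.070 × 10^6)^3.0488 = 1.142 × 10^21 J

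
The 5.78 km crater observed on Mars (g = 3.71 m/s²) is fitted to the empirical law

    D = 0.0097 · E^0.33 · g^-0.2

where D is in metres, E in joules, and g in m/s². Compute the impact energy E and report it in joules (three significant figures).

E ≈ 7.01 × 10^17 J

Rearranging: E = [D / (0.0097 · g^-0.2)]^(1/0.33).
D = 5780 m.
g^-0.2 = 3.71^-0.2 = 0.7694
D / (0.0097 × 0.7694) = 5780 / (7.463 × 10^-3) = 7.745 × 10^5
E = (7.745 × 10^5)^3.0303 = 7.007 × 10^17 J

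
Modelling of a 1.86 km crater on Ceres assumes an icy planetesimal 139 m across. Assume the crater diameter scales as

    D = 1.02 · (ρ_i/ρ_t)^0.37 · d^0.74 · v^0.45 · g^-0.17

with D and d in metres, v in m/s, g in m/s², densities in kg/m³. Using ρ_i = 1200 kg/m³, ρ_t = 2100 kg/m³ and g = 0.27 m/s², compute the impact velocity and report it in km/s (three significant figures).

v ≈ 5.10 km/s

Rearranging for v: v = [D / (1.02 · (1200/2100)^0.37 · 139^0.74 · 0.27^-0.17)]^(1/0.45).
D = 1860 m.
(1200/2100)^0.37 = 0.8130
139^0.74 = 38.53
0.27^-0.17 = 1.249
Denominator = 1.02 × 0.8130 × 38.53 × 1.249 = 39.91
D / 39.91 = 1860 / 39.91 = 46.60
v = 46.60^(1/0.45) = 46.60^2.2222 = 5099 m/s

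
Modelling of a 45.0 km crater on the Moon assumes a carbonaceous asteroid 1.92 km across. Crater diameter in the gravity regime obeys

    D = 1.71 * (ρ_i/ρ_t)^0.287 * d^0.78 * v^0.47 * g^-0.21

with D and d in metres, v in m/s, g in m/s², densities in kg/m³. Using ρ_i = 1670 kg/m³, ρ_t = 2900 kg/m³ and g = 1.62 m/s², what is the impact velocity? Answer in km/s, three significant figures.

v ≈ 15.7 km/s

Rearranging for v: v = [D / (1.71 · (1670/2900)^0.287 · 1920^0.78 · 1.62^-0.21)]^(1/0.47).
D = 45000 m.
(1670/2900)^0.287 = 0.8535
1920^0.78 = 363.9
1.62^-0.21 = 0.9037
Denominator = 1.71 × 0.8535 × 363.9 × 0.9037 = 480.0
D / 480.0 = 45000 / 480.0 = 93.75
v = 93.75^(1/0.47) = 93.75^2.1277 = 15695 m/s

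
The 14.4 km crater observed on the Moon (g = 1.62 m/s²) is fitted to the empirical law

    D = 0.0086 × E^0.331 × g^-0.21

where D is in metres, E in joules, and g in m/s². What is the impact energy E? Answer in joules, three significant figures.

Rearranging: E = [D / (0.0086 · g^-0.21)]^(1/0.331).
D = 14400 m.
g^-0.21 = 1.62^-0.21 = 0.9037
D / (0.0086 × 0.9037) = 14400 / (7.772 × 10^-3) = 1.853 × 10^6
E = (1.853 × 10^6)^3.0211 = 8.627 × 10^18 J

E ≈ 8.63 × 10^18 J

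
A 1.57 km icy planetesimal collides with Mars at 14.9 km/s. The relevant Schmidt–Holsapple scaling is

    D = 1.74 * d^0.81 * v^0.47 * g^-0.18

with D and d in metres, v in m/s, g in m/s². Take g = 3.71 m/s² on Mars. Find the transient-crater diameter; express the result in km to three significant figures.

D ≈ 48.8 km

In SI units: d = 1570 m, v = 14900 m/s.
d^0.81 = 1570^0.81 = 387.9
v^0.47 = 14900^0.47 = 91.50
g^-0.18 = 3.71^-0.18 = 0.7898
D = 1.74 × 387.9 × 91.50 × 0.7898 = 48776 m
   = 48.78 km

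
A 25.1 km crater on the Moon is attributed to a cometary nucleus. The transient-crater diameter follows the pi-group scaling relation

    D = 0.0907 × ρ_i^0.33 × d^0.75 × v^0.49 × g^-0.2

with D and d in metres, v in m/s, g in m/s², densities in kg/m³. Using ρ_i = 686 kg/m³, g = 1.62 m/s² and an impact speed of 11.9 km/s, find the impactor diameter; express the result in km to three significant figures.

d ≈ 2.52 km

Rearranging for d: d = [D / (0.0907 · 686^0.33 · 11900^0.49 · 1.62^-0.2)]^(1/0.75).
D = 25100 m.
686^0.33 = 8.630
11900^0.49 = 99.32
1.62^-0.2 = 0.9080
Denominator = 0.0907 × 8.630 × 99.32 × 0.9080 = 70.59
D / 70.59 = 25100 / 70.59 = 355.6
d = 355.6^(1/0.75) = 355.6^1.3333 = 2519 m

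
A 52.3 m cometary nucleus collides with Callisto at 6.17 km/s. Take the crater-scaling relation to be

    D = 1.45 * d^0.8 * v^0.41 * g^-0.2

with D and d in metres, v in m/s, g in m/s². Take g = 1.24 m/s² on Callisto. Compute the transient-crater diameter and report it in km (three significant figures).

In SI units: v = 6170 m/s.
d^0.8 = 52.3^0.8 = 23.70
v^0.41 = 6170^0.41 = 35.81
g^-0.2 = 1.24^-0.2 = 0.9579
D = 1.45 × 23.70 × 35.81 × 0.9579 = 1179 m
   = 1.179 km

D ≈ 1.18 km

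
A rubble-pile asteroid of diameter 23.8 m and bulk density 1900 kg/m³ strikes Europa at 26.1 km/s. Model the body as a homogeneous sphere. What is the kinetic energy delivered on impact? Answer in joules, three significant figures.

E ≈ 4.57 × 10^15 J

v = 26100 m/s.
Mass m = (π/6) ρ d³ = (π/6) × 1900 × (23.8)³ = 1.341 × 10^7 kg
E = ½ m v² = 0.5 × 1.341 × 10^7 × (26100)² = 4.568 × 10^15 J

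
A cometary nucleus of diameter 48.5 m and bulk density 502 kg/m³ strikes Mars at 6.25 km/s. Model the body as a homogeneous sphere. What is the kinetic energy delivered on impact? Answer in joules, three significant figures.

E ≈ 5.86 × 10^14 J

v = 6250 m/s.
Mass m = (π/6) ρ d³ = (π/6) × 502 × (48.5)³ = 2.999 × 10^7 kg
E = ½ m v² = 0.5 × 2.999 × 10^7 × (6250)² = 5.857 × 10^14 J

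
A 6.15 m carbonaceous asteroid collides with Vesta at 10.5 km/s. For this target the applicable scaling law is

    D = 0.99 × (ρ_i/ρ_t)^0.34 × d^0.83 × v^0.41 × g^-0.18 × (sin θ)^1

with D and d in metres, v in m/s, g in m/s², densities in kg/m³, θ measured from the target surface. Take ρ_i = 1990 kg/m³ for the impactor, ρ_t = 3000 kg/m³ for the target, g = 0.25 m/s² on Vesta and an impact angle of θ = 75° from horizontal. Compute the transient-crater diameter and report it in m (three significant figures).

In SI units: v = 10500 m/s.
(ρ_i/ρ_t)^0.34 = (1990/3000)^0.34 = 0.8697
d^0.83 = 6.15^0.83 = 4.516
v^0.41 = 10500^0.41 = 44.53
g^-0.18 = 0.25^-0.18 = 1.283
(sin 75°)^1 = 0.9659^1 = 0.9659
D = 0.99 × 0.8697 × 4.516 × 44.53 × 1.283 × 0.9659 = 214.6 m

D ≈ 215 m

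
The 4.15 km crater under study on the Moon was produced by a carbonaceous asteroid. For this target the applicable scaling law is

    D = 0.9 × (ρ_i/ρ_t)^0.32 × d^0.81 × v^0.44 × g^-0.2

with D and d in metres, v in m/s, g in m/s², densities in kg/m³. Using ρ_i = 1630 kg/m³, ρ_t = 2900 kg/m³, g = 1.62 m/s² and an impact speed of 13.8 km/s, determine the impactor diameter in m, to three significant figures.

Rearranging for d: d = [D / (0.9 · (1630/2900)^0.32 · 13800^0.44 · 1.62^-0.2)]^(1/0.81).
D = 4150 m.
(1630/2900)^0.32 = 0.8316
13800^0.44 = 66.31
1.62^-0.2 = 0.9080
Denominator = 0.9 × 0.8316 × 66.31 × 0.9080 = 45.06
D / 45.06 = 4150 / 45.06 = 92.10
d = 92.10^(1/0.81) = 92.10^1.2346 = 266.1 m

d ≈ 266 m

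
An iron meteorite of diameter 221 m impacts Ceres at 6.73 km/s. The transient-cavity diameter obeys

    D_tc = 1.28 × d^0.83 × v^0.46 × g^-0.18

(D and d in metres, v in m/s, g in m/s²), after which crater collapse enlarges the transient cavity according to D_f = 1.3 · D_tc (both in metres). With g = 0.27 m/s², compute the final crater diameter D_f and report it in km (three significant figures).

v = 6730 m/s.
d^0.83 = 221^0.83 = 88.28
v^0.46 = 6730^0.46 = 57.66
g^-0.18 = 0.27^-0.18 = 1.266
D_tc = 1.28 × 88.28 × 57.66 × 1.266 = 8249 m
D_f = 1.3 × 8249 = 10724 m
     = 10.72 km

D_f ≈ 10.7 km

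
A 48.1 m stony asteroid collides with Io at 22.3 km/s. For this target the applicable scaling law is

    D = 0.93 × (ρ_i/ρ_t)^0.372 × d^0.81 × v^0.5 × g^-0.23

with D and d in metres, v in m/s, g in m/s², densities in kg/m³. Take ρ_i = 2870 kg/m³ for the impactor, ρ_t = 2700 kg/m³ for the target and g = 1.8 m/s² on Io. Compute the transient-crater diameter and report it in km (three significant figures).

In SI units: v = 22300 m/s.
(ρ_i/ρ_t)^0.372 = (2870/2700)^0.372 = 1.023
d^0.81 = 48.1^0.81 = 23.04
v^0.5 = 22300^0.5 = 149.3
g^-0.23 = 1.8^-0.23 = 0.8735
D = 0.93 × 1.023 × 23.04 × 149.3 × 0.8735 = 2859 m
   = 2.859 km

D ≈ 2.86 km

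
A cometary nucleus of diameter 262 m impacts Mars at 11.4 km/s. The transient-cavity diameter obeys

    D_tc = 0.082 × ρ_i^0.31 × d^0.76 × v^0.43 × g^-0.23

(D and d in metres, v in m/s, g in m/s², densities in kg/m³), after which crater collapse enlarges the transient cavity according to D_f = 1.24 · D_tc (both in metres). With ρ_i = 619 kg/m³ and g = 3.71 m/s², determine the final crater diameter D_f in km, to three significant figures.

v = 11400 m/s.
ρ_i^0.31 = 619^0.31 = 7.335
d^0.76 = 262^0.76 = 68.85
v^0.43 = 11400^0.43 = 55.52
g^-0.23 = 3.71^-0.23 = 0.7397
D_tc = 0.082 × 7.335 × 68.85 × 55.52 × 0.7397 = 1701 m
D_f = 1.24 × 1701 = 2109 m
     = 2.109 km

D_f ≈ 2.11 km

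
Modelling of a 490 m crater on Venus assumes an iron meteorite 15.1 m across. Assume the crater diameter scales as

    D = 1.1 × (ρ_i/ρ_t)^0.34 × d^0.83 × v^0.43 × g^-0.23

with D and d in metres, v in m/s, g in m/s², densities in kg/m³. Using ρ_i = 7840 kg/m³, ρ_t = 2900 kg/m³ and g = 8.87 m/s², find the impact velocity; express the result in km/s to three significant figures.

v ≈ 11.2 km/s

Rearranging for v: v = [D / (1.1 · (7840/2900)^0.34 · 15.1^0.83 · 8.87^-0.23)]^(1/0.43).
(7840/2900)^0.34 = 1.402
15.1^0.83 = 9.518
8.87^-0.23 = 0.6053
Denominator = 1.1 × 1.402 × 9.518 × 0.6053 = 8.885
D / 8.885 = 490 / 8.885 = 55.15
v = 55.15^(1/0.43) = 55.15^2.3256 = 11224 m/s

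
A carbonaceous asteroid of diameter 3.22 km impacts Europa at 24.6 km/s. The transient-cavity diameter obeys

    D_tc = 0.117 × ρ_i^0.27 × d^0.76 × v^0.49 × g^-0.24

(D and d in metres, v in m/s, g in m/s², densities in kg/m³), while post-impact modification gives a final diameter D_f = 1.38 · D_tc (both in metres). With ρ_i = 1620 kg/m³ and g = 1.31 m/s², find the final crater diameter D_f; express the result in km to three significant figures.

In SI: d = 3220 m, v = 24600 m/s.
ρ_i^0.27 = 1620^0.27 = 7.355
d^0.76 = 3220^0.76 = 463.4
v^0.49 = 24600^0.49 = 141.8
g^-0.24 = 1.31^-0.24 = 0.9372
D_tc = 0.117 × 7.355 × 463.4 × 141.8 × 0.9372 = 52990 m
D_f = 1.38 × 52990 = 73126 m
     = 73.13 km

D_f ≈ 73.1 km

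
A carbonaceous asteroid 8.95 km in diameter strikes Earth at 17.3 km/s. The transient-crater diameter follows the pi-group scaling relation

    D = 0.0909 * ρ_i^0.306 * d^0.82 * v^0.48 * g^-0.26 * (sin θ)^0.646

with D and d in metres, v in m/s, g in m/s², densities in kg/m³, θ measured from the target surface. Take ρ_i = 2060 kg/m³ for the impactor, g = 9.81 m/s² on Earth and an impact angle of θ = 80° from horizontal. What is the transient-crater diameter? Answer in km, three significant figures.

D ≈ 96.7 km

In SI units: d = 8950 m, v = 17300 m/s.
ρ_i^0.306 = 2060^0.306 = 10.33
d^0.82 = 8950^0.82 = 1740
v^0.48 = 17300^0.48 = 108.2
g^-0.26 = 9.81^-0.26 = 0.5523
(sin 80°)^0.646 = 0.9848^0.646 = 0.9902
D = 0.0909 × 10.33 × 1740 × 108.2 × 0.5523 × 0.9902 = 96680 m
   = 96.68 km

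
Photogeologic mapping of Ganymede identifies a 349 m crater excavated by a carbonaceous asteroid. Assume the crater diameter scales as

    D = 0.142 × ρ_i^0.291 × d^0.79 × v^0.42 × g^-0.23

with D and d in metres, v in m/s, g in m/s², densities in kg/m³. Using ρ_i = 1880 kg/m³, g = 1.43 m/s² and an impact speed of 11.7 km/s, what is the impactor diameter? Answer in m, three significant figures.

Rearranging for d: d = [D / (0.142 · 1880^0.291 · 11700^0.42 · 1.43^-0.23)]^(1/0.79).
1880^0.291 = 8.970
11700^0.42 = 51.13
1.43^-0.23 = 0.9210
Denominator = 0.142 × 8.970 × 51.13 × 0.9210 = 59.98
D / 59.98 = 349 / 59.98 = 5.819
d = 5.819^(1/0.79) = 5.819^1.2658 = 9.293 m

d ≈ 9.29 m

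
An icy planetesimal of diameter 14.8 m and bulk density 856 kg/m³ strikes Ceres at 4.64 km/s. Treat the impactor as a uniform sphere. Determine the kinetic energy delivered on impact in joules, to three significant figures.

v = 4640 m/s.
Mass m = (π/6) ρ d³ = (π/6) × 856 × (14.8)³ = 1.453 × 10^6 kg
E = ½ m v² = 0.5 × 1.453 × 10^6 × (4640)² = 1.564 × 10^13 J

E ≈ 1.56 × 10^13 J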